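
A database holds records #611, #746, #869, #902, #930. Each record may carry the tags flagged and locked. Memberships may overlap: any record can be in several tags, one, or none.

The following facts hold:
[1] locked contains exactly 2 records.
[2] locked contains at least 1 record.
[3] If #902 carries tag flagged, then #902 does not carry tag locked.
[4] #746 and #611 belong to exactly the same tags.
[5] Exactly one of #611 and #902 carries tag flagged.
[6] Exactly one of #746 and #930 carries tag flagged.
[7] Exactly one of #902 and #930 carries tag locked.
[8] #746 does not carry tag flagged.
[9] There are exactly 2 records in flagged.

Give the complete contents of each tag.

flagged = {#902, #930}; locked = {#869, #930}

From (8): #746 ∉ flagged.
(4): #611 matches #746: #611 ∉ flagged.
(5) (exactly one): #902 ∈ flagged.
(6) (exactly one): #930 ∈ flagged.
(9): flagged already has 2, so the rest are out.
(3): #902 ∉ locked.
(7) (exactly one): #930 ∈ locked.
Suppose #611 ∈ locked: no assignment then satisfies all the clues, so #611 ∉ locked.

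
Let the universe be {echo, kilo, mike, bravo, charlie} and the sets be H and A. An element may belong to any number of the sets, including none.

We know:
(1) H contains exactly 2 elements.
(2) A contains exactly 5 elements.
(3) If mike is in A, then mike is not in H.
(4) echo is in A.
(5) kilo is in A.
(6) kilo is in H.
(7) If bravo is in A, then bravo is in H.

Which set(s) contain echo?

echo: A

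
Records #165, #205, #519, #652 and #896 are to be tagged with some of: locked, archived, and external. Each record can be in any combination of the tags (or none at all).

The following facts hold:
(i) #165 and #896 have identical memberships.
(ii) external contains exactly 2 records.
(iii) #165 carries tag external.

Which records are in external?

external = {#165, #896}

From (iii): #165 ∈ external.
(i): #896 matches #165: #896 ∈ external.
(ii): external already has 2, so the rest are out.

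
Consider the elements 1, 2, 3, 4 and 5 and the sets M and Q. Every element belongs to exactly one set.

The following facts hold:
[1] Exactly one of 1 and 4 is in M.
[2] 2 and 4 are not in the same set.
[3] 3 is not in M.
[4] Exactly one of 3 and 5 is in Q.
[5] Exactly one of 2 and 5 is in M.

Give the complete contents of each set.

M = {4, 5}; Q = {1, 2, 3}

From (3): 3 ∉ M.
Only one set left: 3 ∈ Q.
(4) (exactly one): 5 ∉ Q.
Only one set left: 5 ∈ M.
(5) (exactly one): 2 ∉ M.
Only one set left: 2 ∈ Q.
(2): 4 ∉ Q.
Only one set left: 4 ∈ M.
(1) (exactly one): 1 ∉ M.
Only one set left: 1 ∈ Q.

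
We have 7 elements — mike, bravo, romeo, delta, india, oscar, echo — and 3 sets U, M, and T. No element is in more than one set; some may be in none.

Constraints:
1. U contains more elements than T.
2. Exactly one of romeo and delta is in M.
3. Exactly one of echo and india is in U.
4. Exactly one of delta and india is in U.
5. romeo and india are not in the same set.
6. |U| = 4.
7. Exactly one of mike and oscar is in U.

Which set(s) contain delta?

delta: U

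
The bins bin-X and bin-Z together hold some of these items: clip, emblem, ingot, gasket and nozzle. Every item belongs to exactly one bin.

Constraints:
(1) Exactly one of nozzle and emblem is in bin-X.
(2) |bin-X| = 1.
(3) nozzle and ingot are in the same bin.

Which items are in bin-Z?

bin-Z = {clip, gasket, ingot, nozzle}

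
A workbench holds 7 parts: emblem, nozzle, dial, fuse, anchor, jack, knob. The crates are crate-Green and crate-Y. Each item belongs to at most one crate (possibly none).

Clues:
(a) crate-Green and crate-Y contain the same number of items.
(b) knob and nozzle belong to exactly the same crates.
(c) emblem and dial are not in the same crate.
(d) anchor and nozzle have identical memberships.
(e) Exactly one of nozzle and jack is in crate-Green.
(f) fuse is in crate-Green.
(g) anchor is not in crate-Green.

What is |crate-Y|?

From (f): fuse ∈ crate-Green.
From (g): anchor ∉ crate-Green.
(d): nozzle matches anchor: nozzle ∉ crate-Green.
(e) (exactly one): jack ∈ crate-Green.
(b): knob matches nozzle: knob ∉ crate-Green.
Suppose emblem ∈ crate-Y: no assignment then satisfies all the clues, so emblem ∉ crate-Y.

3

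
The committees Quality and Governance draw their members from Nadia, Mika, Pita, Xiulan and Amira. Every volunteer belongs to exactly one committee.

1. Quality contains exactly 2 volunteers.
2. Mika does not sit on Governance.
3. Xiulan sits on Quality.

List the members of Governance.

Governance = {Amira, Nadia, Pita}

From (2): Mika ∉ Governance.
From (3): Xiulan ∈ Quality.
Only one committee left: Mika ∈ Quality.
(1): Quality already has 2, so the rest are out.
Only one committee left: Nadia ∈ Governance.
Only one committee left: Pita ∈ Governance.
Only one committee left: Amira ∈ Governance.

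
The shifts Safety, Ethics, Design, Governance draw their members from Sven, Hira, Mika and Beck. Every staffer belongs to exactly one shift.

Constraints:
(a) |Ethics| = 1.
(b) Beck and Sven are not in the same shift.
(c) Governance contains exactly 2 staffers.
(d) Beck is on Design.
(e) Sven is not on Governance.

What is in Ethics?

Ethics = {Sven}

From (d): Beck ∈ Design.
From (e): Sven ∉ Governance.
(b): Sven ∉ Design.
(c): only 2 candidates remain for Governance, so all are in.
(a): only 1 candidates remain for Ethics, so all are in.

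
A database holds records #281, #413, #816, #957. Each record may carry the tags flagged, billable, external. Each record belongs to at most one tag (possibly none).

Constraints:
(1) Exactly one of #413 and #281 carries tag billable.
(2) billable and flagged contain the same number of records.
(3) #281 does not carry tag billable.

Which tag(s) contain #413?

#413: billable

From (3): #281 ∉ billable.
(1) (exactly one): #413 ∈ billable.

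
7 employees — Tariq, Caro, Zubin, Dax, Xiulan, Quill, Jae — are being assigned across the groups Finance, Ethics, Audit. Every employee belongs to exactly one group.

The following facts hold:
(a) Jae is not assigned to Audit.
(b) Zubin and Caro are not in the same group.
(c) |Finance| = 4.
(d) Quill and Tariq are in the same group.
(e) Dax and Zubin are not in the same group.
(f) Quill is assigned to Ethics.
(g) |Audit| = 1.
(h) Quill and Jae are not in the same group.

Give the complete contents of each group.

Finance = {Caro, Dax, Jae, Xiulan}; Ethics = {Quill, Tariq}; Audit = {Zubin}

From (a): Jae ∉ Audit.
From (f): Quill ∈ Ethics.
(d): Tariq matches Quill: Tariq ∉ Finance.
(d): Tariq matches Quill: Tariq ∈ Ethics.
(h): Jae ∉ Ethics.
Only one group left: Jae ∈ Finance.
Suppose Caro ∉ Finance: no assignment then satisfies all the clues, so Caro ∈ Finance.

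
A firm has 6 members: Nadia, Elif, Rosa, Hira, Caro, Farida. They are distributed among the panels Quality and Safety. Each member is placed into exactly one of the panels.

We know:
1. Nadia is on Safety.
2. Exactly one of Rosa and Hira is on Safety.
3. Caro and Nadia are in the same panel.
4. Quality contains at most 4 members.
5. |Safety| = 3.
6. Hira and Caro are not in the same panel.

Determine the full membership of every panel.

From (1): Nadia ∈ Safety.
(3): Caro matches Nadia: Caro ∉ Quality.
(3): Caro matches Nadia: Caro ∈ Safety.
(6): Hira ∉ Safety.
Only one panel left: Hira ∈ Quality.
(2) (exactly one): Rosa ∈ Safety.
(5): Safety already has 3, so the rest are out.
Only one panel left: Elif ∈ Quality.
Only one panel left: Farida ∈ Quality.

Quality = {Elif, Farida, Hira}; Safety = {Caro, Nadia, Rosa}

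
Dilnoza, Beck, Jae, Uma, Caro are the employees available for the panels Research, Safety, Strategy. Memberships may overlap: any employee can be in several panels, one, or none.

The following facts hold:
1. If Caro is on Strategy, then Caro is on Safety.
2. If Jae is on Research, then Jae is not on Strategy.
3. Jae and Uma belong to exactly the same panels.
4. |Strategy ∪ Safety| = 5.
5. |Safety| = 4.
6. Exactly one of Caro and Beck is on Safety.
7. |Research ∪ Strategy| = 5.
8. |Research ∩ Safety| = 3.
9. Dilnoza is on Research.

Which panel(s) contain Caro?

Caro: Safety, Strategy

From (9): Dilnoza ∈ Research.
Suppose Caro ∈ Research: no assignment then satisfies all the clues, so Caro ∉ Research.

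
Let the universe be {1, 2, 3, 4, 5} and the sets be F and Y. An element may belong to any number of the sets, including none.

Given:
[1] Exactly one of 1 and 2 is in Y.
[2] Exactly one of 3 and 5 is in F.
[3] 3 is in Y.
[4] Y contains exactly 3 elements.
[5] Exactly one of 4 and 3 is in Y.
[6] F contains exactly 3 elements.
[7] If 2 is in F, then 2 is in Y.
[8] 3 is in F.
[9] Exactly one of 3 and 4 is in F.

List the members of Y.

Y = {2, 3, 5}

From (3): 3 ∈ Y.
From (8): 3 ∈ F.
(2) (exactly one): 5 ∉ F.
(5) (exactly one): 4 ∉ Y.
(9) (exactly one): 4 ∉ F.
(6): only 3 candidates remain for F, so all are in.
(7): 2 ∈ Y.
(1) (exactly one): 1 ∉ Y.
(4): only 3 candidates remain for Y, so all are in.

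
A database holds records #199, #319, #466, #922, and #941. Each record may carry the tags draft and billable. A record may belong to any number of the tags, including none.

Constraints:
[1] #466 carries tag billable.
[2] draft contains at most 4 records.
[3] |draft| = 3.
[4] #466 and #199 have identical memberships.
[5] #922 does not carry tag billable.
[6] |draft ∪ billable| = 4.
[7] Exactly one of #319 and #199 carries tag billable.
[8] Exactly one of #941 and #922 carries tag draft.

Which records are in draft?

draft = {#199, #466, #922}

From (1): #466 ∈ billable.
From (5): #922 ∉ billable.
(4): #199 matches #466: #199 ∈ billable.
(7) (exactly one): #319 ∉ billable.
Suppose #199 ∉ draft: no assignment then satisfies all the clues, so #199 ∈ draft.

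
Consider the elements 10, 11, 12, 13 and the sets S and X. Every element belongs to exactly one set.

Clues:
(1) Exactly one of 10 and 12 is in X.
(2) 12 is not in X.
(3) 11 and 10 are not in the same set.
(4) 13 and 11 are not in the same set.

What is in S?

S = {11, 12}

From (2): 12 ∉ X.
(1) (exactly one): 10 ∈ X.
(3): 11 ∉ X.
Only one set left: 11 ∈ S.
Only one set left: 12 ∈ S.
(4): 13 ∉ S.
Only one set left: 13 ∈ X.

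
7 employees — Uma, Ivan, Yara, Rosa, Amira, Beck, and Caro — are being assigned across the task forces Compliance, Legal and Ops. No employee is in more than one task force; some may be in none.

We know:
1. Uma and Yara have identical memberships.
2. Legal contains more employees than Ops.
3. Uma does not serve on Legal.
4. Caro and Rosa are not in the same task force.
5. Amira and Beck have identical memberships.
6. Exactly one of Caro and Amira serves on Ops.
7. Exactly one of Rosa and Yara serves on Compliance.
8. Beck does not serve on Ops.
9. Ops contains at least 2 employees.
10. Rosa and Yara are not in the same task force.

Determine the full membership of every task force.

From (3): Uma ∉ Legal.
From (8): Beck ∉ Ops.
(1): Yara matches Uma: Yara ∉ Legal.
(5): Amira matches Beck: Amira ∉ Ops.
(6) (exactly one): Caro ∈ Ops.
(4): Rosa ∉ Ops.
Suppose Uma ∉ Compliance: no assignment then satisfies all the clues, so Uma ∈ Compliance.

Compliance = {Uma, Yara}; Legal = {Amira, Beck, Rosa}; Ops = {Caro, Ivan}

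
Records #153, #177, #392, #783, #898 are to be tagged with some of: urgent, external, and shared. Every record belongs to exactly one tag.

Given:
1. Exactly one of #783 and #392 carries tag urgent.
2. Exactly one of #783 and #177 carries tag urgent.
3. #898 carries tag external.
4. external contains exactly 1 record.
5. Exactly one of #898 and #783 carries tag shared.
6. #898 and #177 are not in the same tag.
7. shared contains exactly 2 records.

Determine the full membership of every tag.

urgent = {#177, #392}; external = {#898}; shared = {#153, #783}

From (3): #898 ∈ external.
(4): external already has 1, so the rest are out.
(5) (exactly one): #783 ∈ shared.
(1) (exactly one): #392 ∈ urgent.
(2) (exactly one): #177 ∈ urgent.
(7): only 2 candidates remain for shared, so all are in.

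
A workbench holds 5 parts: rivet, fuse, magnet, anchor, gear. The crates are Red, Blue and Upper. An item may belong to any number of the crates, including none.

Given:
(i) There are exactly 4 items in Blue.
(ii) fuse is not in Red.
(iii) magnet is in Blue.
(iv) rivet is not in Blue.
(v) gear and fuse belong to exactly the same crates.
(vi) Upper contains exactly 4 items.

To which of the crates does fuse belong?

fuse: Blue, Upper

From (ii): fuse ∉ Red.
From (iii): magnet ∈ Blue.
From (iv): rivet ∉ Blue.
(i): only 4 candidates remain for Blue, so all are in.
(v): gear matches fuse: gear ∉ Red.
Suppose fuse ∉ Upper: no assignment then satisfies all the clues, so fuse ∈ Upper.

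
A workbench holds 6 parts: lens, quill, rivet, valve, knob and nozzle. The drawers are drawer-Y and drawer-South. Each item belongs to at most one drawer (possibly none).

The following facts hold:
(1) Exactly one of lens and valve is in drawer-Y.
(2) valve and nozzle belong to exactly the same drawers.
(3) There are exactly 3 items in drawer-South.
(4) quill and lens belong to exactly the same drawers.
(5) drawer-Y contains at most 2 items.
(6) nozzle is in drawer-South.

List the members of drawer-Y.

From (6): nozzle ∈ drawer-South.
(2): valve matches nozzle: valve ∉ drawer-Y.
(2): valve matches nozzle: valve ∈ drawer-South.
(1) (exactly one): lens ∈ drawer-Y.
(4): quill matches lens: quill ∈ drawer-Y.
(5): drawer-Y already has 2, so the rest are out.

drawer-Y = {lens, quill}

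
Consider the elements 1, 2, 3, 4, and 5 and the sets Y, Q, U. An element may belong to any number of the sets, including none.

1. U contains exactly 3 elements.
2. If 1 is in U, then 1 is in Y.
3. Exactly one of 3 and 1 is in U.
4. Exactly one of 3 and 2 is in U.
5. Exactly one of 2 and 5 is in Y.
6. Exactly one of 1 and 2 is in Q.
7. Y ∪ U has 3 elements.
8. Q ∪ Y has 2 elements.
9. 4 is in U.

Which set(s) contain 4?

4: U

From (9): 4 ∈ U.
Suppose 4 ∈ Y: no assignment then satisfies all the clues, so 4 ∉ Y.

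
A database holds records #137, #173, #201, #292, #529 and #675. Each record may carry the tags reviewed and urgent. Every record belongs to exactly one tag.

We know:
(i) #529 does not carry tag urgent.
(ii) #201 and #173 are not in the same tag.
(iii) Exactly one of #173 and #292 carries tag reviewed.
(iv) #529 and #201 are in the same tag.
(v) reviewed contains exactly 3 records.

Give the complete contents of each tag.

From (i): #529 ∉ urgent.
(iv): #201 matches #529: #201 ∉ urgent.
Only one tag left: #201 ∈ reviewed.
Only one tag left: #529 ∈ reviewed.
(ii): #173 ∉ reviewed.
(iii) (exactly one): #292 ∈ reviewed.
(v): reviewed already has 3, so the rest are out.
Only one tag left: #137 ∈ urgent.
Only one tag left: #173 ∈ urgent.
Only one tag left: #675 ∈ urgent.

reviewed = {#201, #292, #529}; urgent = {#137, #173, #675}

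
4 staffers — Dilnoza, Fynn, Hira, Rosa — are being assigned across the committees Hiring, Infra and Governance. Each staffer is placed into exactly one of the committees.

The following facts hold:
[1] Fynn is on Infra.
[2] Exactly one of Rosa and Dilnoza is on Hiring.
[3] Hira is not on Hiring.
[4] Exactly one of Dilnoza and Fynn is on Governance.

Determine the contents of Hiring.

From (1): Fynn ∈ Infra.
From (3): Hira ∉ Hiring.
(4) (exactly one): Dilnoza ∈ Governance.
(2) (exactly one): Rosa ∈ Hiring.

Hiring = {Rosa}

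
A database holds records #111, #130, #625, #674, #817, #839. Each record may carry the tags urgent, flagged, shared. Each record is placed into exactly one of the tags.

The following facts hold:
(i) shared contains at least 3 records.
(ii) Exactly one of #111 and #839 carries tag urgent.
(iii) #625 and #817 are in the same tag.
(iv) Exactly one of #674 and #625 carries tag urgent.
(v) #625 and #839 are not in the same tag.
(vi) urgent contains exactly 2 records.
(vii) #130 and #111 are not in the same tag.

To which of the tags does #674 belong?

#674: urgent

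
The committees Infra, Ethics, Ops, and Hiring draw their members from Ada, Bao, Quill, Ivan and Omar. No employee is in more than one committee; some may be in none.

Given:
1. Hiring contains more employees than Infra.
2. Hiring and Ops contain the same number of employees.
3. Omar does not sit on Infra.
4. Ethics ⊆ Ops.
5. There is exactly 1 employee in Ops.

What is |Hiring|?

1

From (3): Omar ∉ Infra.
Suppose Ada ∈ Infra: no assignment then satisfies all the clues, so Ada ∉ Infra.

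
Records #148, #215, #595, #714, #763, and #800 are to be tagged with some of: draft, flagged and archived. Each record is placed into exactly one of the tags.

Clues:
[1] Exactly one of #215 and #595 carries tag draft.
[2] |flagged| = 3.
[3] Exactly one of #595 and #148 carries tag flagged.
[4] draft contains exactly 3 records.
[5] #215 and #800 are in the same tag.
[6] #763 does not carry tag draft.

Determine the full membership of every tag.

From (6): #763 ∉ draft.
Suppose #148 ∉ draft: no assignment then satisfies all the clues, so #148 ∈ draft.

draft = {#148, #215, #800}; flagged = {#595, #714, #763}; archived = {}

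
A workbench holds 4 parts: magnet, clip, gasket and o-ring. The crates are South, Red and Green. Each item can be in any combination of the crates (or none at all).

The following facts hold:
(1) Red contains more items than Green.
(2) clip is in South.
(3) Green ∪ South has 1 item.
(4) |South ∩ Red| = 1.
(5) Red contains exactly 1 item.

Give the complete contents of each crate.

South = {clip}; Red = {clip}; Green = {}

From (2): clip ∈ South.
Suppose magnet ∈ South: no assignment then satisfies all the clues, so magnet ∉ South.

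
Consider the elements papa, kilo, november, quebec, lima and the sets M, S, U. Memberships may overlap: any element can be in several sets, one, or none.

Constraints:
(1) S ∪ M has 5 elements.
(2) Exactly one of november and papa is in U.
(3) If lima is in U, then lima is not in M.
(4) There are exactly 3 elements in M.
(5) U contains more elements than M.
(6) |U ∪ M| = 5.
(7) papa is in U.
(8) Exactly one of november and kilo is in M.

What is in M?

M = {november, papa, quebec}

From (7): papa ∈ U.
(2) (exactly one): november ∉ U.
Suppose papa ∉ M: no assignment then satisfies all the clues, so papa ∈ M.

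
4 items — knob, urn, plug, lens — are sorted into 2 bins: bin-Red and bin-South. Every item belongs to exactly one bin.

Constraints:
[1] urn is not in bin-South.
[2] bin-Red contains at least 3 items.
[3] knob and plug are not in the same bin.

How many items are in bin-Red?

From (1): urn ∉ bin-South.
Only one bin left: urn ∈ bin-Red.
Suppose lens ∉ bin-Red: no assignment then satisfies all the clues, so lens ∈ bin-Red.

3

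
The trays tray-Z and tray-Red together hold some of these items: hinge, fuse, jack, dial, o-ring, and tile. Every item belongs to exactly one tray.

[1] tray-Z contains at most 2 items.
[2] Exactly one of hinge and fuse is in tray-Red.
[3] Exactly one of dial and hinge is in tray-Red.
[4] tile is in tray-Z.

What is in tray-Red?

tray-Red = {dial, fuse, jack, o-ring}

From (4): tile ∈ tray-Z.
Suppose hinge ∈ tray-Red: no assignment then satisfies all the clues, so hinge ∉ tray-Red.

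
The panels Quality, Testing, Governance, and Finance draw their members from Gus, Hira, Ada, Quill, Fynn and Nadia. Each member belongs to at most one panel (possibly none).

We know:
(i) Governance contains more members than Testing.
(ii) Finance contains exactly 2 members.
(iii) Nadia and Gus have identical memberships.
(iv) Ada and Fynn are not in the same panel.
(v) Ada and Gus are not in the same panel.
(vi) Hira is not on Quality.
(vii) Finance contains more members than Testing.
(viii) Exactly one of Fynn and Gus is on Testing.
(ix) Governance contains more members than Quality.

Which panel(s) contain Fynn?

Fynn: Testing

From (vi): Hira ∉ Quality.
Suppose Fynn ∈ Quality: no assignment then satisfies all the clues, so Fynn ∉ Quality.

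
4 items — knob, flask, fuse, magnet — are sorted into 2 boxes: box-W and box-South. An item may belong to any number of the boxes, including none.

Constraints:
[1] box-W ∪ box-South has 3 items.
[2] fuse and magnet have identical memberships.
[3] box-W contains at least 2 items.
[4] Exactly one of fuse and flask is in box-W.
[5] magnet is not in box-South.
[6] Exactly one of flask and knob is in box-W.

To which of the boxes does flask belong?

flask: none

From (5): magnet ∉ box-South.
(2): fuse matches magnet: fuse ∉ box-South.
Suppose flask ∈ box-W: no assignment then satisfies all the clues, so flask ∉ box-W.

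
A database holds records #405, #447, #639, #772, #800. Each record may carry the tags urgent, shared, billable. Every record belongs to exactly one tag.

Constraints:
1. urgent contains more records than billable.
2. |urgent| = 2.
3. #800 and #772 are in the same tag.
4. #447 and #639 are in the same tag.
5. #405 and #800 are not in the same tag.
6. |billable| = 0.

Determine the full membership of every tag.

urgent = {#772, #800}; shared = {#405, #447, #639}; billable = {}

(6): billable already has 0, so the rest are out.
Suppose #405 ∈ urgent: no assignment then satisfies all the clues, so #405 ∉ urgent.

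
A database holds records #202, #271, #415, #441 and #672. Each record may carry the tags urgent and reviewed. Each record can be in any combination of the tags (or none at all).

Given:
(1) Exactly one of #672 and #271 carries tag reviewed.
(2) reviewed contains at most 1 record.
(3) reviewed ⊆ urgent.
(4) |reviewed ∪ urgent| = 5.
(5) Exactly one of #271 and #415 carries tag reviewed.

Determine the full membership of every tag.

urgent = {#202, #271, #415, #441, #672}; reviewed = {#271}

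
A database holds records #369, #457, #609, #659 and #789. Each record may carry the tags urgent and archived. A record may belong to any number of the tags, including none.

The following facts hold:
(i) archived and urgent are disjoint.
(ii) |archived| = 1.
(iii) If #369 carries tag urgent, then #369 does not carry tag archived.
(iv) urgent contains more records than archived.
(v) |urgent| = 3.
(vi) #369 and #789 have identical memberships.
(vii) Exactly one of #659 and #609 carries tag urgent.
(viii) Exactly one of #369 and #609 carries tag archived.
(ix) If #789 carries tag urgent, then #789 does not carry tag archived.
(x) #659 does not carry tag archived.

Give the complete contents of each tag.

urgent = {#369, #659, #789}; archived = {#609}

From (x): #659 ∉ archived.
Suppose #369 ∉ urgent: no assignment then satisfies all the clues, so #369 ∈ urgent.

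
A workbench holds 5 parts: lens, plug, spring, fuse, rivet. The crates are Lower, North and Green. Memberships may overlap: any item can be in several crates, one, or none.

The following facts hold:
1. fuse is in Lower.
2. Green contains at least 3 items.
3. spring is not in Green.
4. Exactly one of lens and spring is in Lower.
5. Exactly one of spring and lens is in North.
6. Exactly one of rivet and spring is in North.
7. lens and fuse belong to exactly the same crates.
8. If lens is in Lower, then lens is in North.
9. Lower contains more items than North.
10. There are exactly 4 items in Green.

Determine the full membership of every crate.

From (1): fuse ∈ Lower.
From (3): spring ∉ Green.
(7): lens matches fuse: lens ∈ Lower.
(8): lens ∈ North.
(10): only 4 candidates remain for Green, so all are in.
(4) (exactly one): spring ∉ Lower.
(5) (exactly one): spring ∉ North.
(6) (exactly one): rivet ∈ North.
(7): fuse matches lens: fuse ∈ North.
Suppose plug ∉ Lower: no assignment then satisfies all the clues, so plug ∈ Lower.

Lower = {fuse, lens, plug, rivet}; North = {fuse, lens, rivet}; Green = {fuse, lens, plug, rivet}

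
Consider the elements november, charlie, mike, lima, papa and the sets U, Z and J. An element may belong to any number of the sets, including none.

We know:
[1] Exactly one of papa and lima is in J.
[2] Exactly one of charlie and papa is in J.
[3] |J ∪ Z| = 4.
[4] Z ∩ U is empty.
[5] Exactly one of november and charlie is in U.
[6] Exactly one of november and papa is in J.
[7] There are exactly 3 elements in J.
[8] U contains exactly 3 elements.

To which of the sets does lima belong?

lima: J, U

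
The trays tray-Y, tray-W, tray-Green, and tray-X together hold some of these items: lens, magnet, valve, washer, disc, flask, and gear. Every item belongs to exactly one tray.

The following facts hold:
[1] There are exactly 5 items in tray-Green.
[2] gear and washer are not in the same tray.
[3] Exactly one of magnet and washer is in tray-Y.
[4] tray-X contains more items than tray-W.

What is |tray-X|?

1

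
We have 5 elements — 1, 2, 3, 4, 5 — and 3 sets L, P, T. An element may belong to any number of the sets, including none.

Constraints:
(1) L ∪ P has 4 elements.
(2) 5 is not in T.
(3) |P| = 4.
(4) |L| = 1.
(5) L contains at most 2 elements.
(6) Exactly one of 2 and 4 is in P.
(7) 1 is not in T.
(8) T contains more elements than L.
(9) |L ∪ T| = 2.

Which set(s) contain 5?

5: P

From (2): 5 ∉ T.
From (7): 1 ∉ T.
Suppose 5 ∈ L: no assignment then satisfies all the clues, so 5 ∉ L.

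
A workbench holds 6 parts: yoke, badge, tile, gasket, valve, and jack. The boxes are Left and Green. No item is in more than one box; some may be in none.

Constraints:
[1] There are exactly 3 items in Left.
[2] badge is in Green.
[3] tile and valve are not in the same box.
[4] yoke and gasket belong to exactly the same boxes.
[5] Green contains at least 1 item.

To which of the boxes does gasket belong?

gasket: Left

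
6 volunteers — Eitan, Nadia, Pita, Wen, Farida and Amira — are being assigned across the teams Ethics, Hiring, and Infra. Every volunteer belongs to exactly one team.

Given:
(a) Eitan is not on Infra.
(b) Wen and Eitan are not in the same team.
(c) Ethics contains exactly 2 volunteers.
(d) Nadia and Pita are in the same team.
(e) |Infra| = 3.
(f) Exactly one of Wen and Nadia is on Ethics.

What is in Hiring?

Hiring = {Eitan}

From (a): Eitan ∉ Infra.
Suppose Eitan ∉ Hiring: no assignment then satisfies all the clues, so Eitan ∈ Hiring.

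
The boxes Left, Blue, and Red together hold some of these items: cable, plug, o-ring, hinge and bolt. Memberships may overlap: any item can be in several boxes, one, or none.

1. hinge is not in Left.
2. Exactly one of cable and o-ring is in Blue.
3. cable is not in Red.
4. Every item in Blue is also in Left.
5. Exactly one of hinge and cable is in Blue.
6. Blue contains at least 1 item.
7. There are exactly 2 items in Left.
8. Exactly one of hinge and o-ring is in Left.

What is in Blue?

Blue = {cable}

From (1): hinge ∉ Left.
From (3): cable ∉ Red.
(4) contrapositive: hinge ∉ Blue.
(5) (exactly one): cable ∈ Blue.
(8) (exactly one): o-ring ∈ Left.
(2) (exactly one): o-ring ∉ Blue.
(4) with cable ∈ Blue: cable ∈ Left.
(7): Left already has 2, so the rest are out.
(4) contrapositive: plug ∉ Blue.
(4) contrapositive: bolt ∉ Blue.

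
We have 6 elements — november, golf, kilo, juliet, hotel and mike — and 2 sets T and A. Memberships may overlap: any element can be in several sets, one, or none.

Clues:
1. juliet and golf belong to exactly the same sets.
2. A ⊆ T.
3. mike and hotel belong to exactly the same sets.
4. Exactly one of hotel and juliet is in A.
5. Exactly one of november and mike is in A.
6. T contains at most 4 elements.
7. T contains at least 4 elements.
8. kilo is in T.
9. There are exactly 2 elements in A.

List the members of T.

T = {hotel, kilo, mike, november}

From (8): kilo ∈ T.
Suppose november ∉ T: no assignment then satisfies all the clues, so november ∈ T.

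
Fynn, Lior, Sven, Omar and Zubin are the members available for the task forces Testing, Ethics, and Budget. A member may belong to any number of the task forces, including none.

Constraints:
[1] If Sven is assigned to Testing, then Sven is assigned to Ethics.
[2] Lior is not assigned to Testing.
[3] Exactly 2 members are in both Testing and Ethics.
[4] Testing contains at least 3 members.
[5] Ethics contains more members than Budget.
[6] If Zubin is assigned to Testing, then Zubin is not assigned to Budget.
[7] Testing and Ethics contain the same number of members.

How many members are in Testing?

3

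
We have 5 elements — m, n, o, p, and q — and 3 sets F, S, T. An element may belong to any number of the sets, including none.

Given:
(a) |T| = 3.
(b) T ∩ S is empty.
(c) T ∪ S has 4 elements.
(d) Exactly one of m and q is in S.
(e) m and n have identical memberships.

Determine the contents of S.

S = {q}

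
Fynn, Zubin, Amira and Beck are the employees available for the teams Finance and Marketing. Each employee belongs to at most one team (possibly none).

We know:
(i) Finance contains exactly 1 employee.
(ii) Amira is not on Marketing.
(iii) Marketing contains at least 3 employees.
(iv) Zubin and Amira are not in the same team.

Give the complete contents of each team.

From (ii): Amira ∉ Marketing.
(iii): only 3 candidates remain for Marketing, so all are in.
(i): only 1 candidates remain for Finance, so all are in.

Finance = {Amira}; Marketing = {Beck, Fynn, Zubin}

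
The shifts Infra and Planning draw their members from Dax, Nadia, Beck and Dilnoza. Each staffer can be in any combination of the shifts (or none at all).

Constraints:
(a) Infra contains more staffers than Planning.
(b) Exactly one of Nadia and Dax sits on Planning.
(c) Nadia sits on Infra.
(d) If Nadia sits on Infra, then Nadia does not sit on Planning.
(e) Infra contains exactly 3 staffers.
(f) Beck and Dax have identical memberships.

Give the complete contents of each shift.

Infra = {Beck, Dax, Nadia}; Planning = {Beck, Dax}

From (c): Nadia ∈ Infra.
(d): Nadia ∉ Planning.
(b) (exactly one): Dax ∈ Planning.
(f): Beck matches Dax: Beck ∈ Planning.
Suppose Dax ∉ Infra: no assignment then satisfies all the clues, so Dax ∈ Infra.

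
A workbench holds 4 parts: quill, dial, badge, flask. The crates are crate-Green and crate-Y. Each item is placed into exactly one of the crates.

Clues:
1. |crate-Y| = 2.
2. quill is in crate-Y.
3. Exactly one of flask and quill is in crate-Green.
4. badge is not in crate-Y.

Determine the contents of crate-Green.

crate-Green = {badge, flask}

From (2): quill ∈ crate-Y.
From (4): badge ∉ crate-Y.
(3) (exactly one): flask ∈ crate-Green.
Only one crate left: badge ∈ crate-Green.
(1): only 2 candidates remain for crate-Y, so all are in.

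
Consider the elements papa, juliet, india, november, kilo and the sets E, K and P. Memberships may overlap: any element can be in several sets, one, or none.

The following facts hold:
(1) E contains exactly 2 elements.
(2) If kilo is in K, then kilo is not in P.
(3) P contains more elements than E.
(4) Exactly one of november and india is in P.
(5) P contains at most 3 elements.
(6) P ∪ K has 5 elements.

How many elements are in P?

3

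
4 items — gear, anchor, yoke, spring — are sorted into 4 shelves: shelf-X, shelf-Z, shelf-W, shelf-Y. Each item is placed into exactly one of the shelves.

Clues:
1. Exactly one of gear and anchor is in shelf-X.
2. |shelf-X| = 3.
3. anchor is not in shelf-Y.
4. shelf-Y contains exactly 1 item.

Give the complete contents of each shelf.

shelf-X = {anchor, spring, yoke}; shelf-Z = {}; shelf-W = {}; shelf-Y = {gear}

From (3): anchor ∉ shelf-Y.
Suppose gear ∈ shelf-X: no assignment then satisfies all the clues, so gear ∉ shelf-X.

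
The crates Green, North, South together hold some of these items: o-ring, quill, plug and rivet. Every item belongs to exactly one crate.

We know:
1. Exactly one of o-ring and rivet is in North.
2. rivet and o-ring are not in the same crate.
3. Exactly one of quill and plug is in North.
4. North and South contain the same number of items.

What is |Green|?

0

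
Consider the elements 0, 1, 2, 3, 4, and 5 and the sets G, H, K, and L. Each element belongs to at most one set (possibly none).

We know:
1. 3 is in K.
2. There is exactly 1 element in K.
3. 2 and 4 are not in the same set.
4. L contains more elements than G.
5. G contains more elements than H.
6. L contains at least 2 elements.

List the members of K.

K = {3}

From (1): 3 ∈ K.
(2): K already has 1, so the rest are out.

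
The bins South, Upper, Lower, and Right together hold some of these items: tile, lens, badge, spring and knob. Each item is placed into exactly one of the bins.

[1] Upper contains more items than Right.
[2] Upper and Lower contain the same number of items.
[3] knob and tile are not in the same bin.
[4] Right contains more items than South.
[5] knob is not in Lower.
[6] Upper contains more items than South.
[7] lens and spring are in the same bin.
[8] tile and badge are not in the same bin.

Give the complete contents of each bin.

From (5): knob ∉ Lower.
Suppose tile ∈ South: no assignment then satisfies all the clues, so tile ∉ South.

South = {}; Upper = {badge, knob}; Lower = {lens, spring}; Right = {tile}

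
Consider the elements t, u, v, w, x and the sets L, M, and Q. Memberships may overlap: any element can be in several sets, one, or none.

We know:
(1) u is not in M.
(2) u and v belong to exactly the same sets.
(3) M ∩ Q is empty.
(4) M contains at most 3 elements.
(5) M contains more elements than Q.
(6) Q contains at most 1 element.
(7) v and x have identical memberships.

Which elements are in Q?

Q = {}

From (1): u ∉ M.
(2): v matches u: v ∉ M.
(7): x matches v: x ∉ M.
Suppose t ∈ Q: no assignment then satisfies all the clues, so t ∉ Q.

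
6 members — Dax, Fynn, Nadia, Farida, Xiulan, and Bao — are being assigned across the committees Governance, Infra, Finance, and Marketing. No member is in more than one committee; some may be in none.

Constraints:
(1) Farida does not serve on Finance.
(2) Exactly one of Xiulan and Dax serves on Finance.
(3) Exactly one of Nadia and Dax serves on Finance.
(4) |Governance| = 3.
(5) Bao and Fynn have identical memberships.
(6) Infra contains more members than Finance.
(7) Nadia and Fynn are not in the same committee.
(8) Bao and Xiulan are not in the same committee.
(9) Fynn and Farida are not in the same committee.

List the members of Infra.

Infra = {Bao, Fynn}

From (1): Farida ∉ Finance.
Suppose Dax ∈ Infra: no assignment then satisfies all the clues, so Dax ∉ Infra.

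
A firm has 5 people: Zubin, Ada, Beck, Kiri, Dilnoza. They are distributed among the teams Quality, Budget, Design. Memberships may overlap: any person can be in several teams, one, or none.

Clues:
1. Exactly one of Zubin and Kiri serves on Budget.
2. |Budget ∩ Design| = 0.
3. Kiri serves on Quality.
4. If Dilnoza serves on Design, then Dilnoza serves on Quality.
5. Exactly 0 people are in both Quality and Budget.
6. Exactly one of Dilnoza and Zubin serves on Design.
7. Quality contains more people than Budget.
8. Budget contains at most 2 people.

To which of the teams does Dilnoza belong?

Dilnoza: Design, Quality

From (3): Kiri ∈ Quality.
Suppose Dilnoza ∉ Quality: no assignment then satisfies all the clues, so Dilnoza ∈ Quality.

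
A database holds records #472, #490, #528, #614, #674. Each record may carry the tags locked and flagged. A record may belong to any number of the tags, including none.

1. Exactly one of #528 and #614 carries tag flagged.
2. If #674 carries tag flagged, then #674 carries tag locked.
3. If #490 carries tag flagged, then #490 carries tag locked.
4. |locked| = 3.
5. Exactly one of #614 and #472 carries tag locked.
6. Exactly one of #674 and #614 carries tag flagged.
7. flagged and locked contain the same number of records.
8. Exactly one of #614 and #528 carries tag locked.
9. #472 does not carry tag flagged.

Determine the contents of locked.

locked = {#490, #614, #674}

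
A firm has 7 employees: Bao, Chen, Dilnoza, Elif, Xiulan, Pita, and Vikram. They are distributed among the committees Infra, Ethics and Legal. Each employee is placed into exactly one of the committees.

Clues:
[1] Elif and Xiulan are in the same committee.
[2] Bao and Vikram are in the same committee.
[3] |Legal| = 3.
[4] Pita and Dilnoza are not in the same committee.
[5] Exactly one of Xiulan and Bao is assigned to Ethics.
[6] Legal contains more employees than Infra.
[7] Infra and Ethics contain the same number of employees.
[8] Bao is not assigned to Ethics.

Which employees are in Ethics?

From (8): Bao ∉ Ethics.
(2): Vikram matches Bao: Vikram ∉ Ethics.
(5) (exactly one): Xiulan ∈ Ethics.
(1): Elif matches Xiulan: Elif ∉ Infra.
(1): Elif matches Xiulan: Elif ∈ Ethics.
Suppose Chen ∈ Ethics: no assignment then satisfies all the clues, so Chen ∉ Ethics.

Ethics = {Elif, Xiulan}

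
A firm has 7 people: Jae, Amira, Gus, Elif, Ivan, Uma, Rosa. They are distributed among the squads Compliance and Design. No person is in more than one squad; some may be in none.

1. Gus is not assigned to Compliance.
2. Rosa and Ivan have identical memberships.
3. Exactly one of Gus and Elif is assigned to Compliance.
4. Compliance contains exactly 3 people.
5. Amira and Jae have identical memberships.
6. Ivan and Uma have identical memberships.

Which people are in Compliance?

Compliance = {Amira, Elif, Jae}

From (1): Gus ∉ Compliance.
(3) (exactly one): Elif ∈ Compliance.
Suppose Jae ∉ Compliance: no assignment then satisfies all the clues, so Jae ∈ Compliance.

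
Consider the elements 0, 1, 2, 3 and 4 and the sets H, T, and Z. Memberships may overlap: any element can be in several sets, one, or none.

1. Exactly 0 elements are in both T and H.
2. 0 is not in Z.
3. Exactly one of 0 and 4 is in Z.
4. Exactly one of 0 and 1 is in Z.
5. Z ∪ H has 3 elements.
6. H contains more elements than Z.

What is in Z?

Z = {1, 4}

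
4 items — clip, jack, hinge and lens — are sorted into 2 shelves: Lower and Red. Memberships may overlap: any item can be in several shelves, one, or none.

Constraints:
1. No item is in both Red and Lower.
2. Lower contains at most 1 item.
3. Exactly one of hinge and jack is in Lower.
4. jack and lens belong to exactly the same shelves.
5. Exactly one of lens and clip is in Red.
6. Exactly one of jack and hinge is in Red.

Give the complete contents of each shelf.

Lower = {hinge}; Red = {jack, lens}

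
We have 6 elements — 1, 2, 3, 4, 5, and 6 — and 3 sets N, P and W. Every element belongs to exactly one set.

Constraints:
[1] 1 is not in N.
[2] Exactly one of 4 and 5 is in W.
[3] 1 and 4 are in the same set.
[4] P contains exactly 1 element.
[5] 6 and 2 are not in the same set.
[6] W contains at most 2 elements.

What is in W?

W = {1, 4}

From (1): 1 ∉ N.
(3): 4 matches 1: 4 ∉ N.
Suppose 1 ∉ W: no assignment then satisfies all the clues, so 1 ∈ W.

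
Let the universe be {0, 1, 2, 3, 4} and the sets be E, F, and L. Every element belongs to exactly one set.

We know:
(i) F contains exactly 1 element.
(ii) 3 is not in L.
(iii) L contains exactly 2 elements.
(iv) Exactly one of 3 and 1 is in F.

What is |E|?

From (ii): 3 ∉ L.
Suppose 0 ∈ F: no assignment then satisfies all the clues, so 0 ∉ F.

2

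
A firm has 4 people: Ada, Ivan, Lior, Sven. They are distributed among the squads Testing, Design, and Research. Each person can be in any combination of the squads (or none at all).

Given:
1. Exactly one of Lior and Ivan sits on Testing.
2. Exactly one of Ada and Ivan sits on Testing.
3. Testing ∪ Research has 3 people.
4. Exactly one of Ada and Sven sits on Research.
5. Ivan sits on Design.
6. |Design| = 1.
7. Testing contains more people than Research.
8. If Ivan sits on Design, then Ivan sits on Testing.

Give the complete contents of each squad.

From (5): Ivan ∈ Design.
(6): Design already has 1, so the rest are out.
(8): Ivan ∈ Testing.
(1) (exactly one): Lior ∉ Testing.
(2) (exactly one): Ada ∉ Testing.
Suppose Ada ∉ Research: no assignment then satisfies all the clues, so Ada ∈ Research.

Testing = {Ivan, Sven}; Design = {Ivan}; Research = {Ada}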